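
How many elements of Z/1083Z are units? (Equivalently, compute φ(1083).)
An element a ∈ Z/1083Z is a unit iff gcd(a, 1083) = 1, so the number of units is φ(1083). φ is multiplicative, with φ(p^e) = p^e − p^(e−1). Factorise 1083 = 3 · 19^2. Then
  φ(1083) = (3 − 1) · (19^2 − 19^1) = 2 · 342 = 684.

Final answer: Z/1083Z has φ(1083) = 684 units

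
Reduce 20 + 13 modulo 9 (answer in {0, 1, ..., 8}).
6

Reduce the summands first: 20 ≡ 2, 13 ≡ 4 (mod 9), so 20 + 13 ≡ 2 + 4 (mod 9). 2 + 4 = 6; 6 = 0·9 + 6, so (20 + 13) mod 9 = 6.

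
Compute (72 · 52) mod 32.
0

Reduce the factors first: 72 ≡ 8, 52 ≡ 20 (mod 32), so 72 · 52 ≡ 8 · 20 (mod 32). 8 · 20 = 160. Dividing by 32: 160 = 5·32 + 0. So (72 · 52) mod 32 = 0.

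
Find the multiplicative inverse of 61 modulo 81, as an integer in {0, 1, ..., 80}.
61^(−1) ≡ 4 (mod 81)

Apply the extended Euclidean algorithm to (81, 61), tracking rows (r, s, t) with s·81 + t·61 = r. Each division r_prev = q·r_cur + r_new produces the new row as (previous row) − q·(current row):
  row A: (81, 1, 0)   [1·81 + 0·61 = 81]
  row B: (61, 0, 1)   [0·81 + 1·61 = 61]
  81 = 1·61 + 20   → row C = row A − 1·row B = (20, 1, −1)   [check: 1·81 − 1·61 = 20]
  61 = 3·20 + 1   → row D = row B − 3·row C = (1, −3, 4)   [check: −3·81 + 4·61 = 1]
  20 = 20·1 + 0   → remainder 0, stop. gcd = 1 (last nonzero row D).
The gcd is 1, so 61 is invertible mod 81. The last nonzero row gives −3·81 + 4·61 = 1, so t = 4. So 61^(−1) ≡ 4 (mod 81). Verify: 61 · 4 = 244 ≡ 1 (mod 81). ✓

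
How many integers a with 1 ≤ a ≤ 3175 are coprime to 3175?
2520

The number of a ∈ {1, ..., 3175} with gcd(a, 3175) = 1 is by definition Euler's totient φ(3175). φ is multiplicative, with φ(p^e) = p^e − p^(e−1). Factorise 3175 = 5^2 · 127. Then
  φ(3175) = (5^2 − 5^1) · (127 − 1) = 20 · 126 = 2520.
So there are 2520 such integers.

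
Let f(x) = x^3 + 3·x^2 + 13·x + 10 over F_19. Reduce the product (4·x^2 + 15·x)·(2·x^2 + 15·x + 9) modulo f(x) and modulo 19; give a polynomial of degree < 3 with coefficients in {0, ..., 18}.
Multiply as integer polynomials: a · b = 8·x^4 + 90·x^3 + 261·x^2 + 135·x. Reducing coefficients mod 19: a · b ≡ 8·x^4 + 14·x^3 + 14·x^2 + 2·x. Now divide by f(x) = x^3 + 3·x^2 + 13·x + 10 in F_19[x], eliminating the leading term at each step:
  leading term 8·x^4: subtract (8·x)·f(x) = 8·x^4 + 5·x^3 + 9·x^2 + 4·x, leaving 9·x^3 + 5·x^2 + 17·x (coefficients mod 19)
  leading term 9·x^3: subtract (9)·f(x) = 9·x^3 + 8·x^2 + 3·x + 14, leaving 16·x^2 + 14·x + 5 (coefficients mod 19)
The degree is now < 3, so this is the remainder. Hence a · b ≡ 16·x^2 + 14·x + 5 in F_19[x]/(f).

Final answer: a · b ≡ 16·x^2 + 14·x + 5 (mod f(x))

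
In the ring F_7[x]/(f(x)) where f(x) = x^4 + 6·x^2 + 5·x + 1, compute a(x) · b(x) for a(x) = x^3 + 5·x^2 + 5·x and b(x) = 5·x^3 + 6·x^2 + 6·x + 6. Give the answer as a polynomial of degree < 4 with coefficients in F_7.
Multiply as integer polynomials: a · b = 5·x^6 + 31·x^5 + 61·x^4 + 66·x^3 + 60·x^2 + 30·x. Reducing coefficients mod 7: a · b ≡ 5·x^6 + 3·x^5 + 5·x^4 + 3·x^3 + 4·x^2 + 2·x. Now divide by f(x) = x^4 + 6·x^2 + 5·x + 1 in F_7[x], eliminating the leading term at each step:
  leading term 5·x^6: subtract (5·x^2)·f(x) = 5·x^6 + 2·x^4 + 4·x^3 + 5·x^2, leaving 3·x^5 + 3·x^4 + 6·x^3 + 6·x^2 + 2·x (coefficients mod 7)
  leading term 3·x^5: subtract (3·x)·f(x) = 3·x^5 + 4·x^3 + x^2 + 3·x, leaving 3·x^4 + 2·x^3 + 5·x^2 + 6·x (coefficients mod 7)
  leading term 3·x^4: subtract (3)·f(x) = 3·x^4 + 4·x^2 + x + 3, leaving 2·x^3 + x^2 + 5·x + 4 (coefficients mod 7)
The degree is now < 4, so this is the remainder. Hence a · b ≡ 2·x^3 + x^2 + 5·x + 4 in F_7[x]/(f).

Final answer: a · b ≡ 2·x^3 + x^2 + 5·x + 4 (mod f(x))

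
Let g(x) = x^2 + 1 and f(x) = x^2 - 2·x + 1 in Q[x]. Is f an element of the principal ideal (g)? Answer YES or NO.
In Q[x] the ideal (g) consists of all multiples of g, so f ∈ (g) iff g | f, i.e. iff the remainder of f on division by g is 0. Divide f by g (g is monic, so eliminate the leading term of the running remainder at each step):
  leading term x^2: subtract (1)·g(x) = x^2 + 1, leaving -2·x
The remainder r(x) = -2·x ≠ 0 (and deg r < deg g), so g ∤ f, i.e. f ∉ (g).

Final answer: NO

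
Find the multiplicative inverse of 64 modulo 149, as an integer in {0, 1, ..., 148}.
Apply the extended Euclidean algorithm to (149, 64), tracking rows (r, s, t) with s·149 + t·64 = r. Each division r_prev = q·r_cur + r_new produces the new row as (previous row) − q·(current row):
  row A: (149, 1, 0)   [1·149 + 0·64 = 149]
  row B: (64, 0, 1)   [0·149 + 1·64 = 64]
  149 = 2·64 + 21   → row C = row A − 2·row B = (21, 1, −2)   [check: 1·149 − 2·64 = 21]
  64 = 3·21 + 1   → row D = row B − 3·row C = (1, −3, 7)   [check: −3·149 + 7·64 = 1]
  21 = 21·1 + 0   → remainder 0, stop. gcd = 1 (last nonzero row D).
The gcd is 1, so 64 is invertible mod 149. The last nonzero row gives −3·149 + 7·64 = 1, so t = 7. So 64^(−1) ≡ 7 (mod 149). Verify: 64 · 7 = 448 ≡ 1 (mod 149). ✓

Final answer: 64^(−1) ≡ 7 (mod 149)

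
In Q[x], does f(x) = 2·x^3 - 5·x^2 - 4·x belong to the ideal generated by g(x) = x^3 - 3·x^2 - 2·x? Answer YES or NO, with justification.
NO

In Q[x] the ideal (g) consists of all multiples of g, so f ∈ (g) iff g | f, i.e. iff the remainder of f on division by g is 0. Divide f by g (g is monic, so eliminate the leading term of the running remainder at each step):
  leading term 2·x^3: subtract (2)·g(x) = 2·x^3 - 6·x^2 - 4·x, leaving x^2
The remainder r(x) = x^2 ≠ 0 (and deg r < deg g), so g ∤ f, i.e. f ∉ (g).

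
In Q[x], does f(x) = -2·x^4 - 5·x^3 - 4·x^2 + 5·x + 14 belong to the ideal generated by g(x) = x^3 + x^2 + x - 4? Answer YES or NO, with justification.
In Q[x] the ideal (g) consists of all multiples of g, so f ∈ (g) iff g | f, i.e. iff the remainder of f on division by g is 0. Divide f by g (g is monic, so eliminate the leading term of the running remainder at each step):
  leading term -2·x^4: subtract (-2·x)·g(x) = -2·x^4 - 2·x^3 - 2·x^2 + 8·x, leaving -3·x^3 - 2·x^2 - 3·x + 14
  leading term -3·x^3: subtract (-3)·g(x) = -3·x^3 - 3·x^2 - 3·x + 12, leaving x^2 + 2
The remainder r(x) = x^2 + 2 ≠ 0 (and deg r < deg g), so g ∤ f, i.e. f ∉ (g).

Final answer: NO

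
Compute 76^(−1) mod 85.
Apply the extended Euclidean algorithm to (85, 76), tracking rows (r, s, t) with s·85 + t·76 = r. Each division r_prev = q·r_cur + r_new produces the new row as (previous row) − q·(current row):
  row A: (85, 1, 0)   [1·85 + 0·76 = 85]
  row B: (76, 0, 1)   [0·85 + 1·76 = 76]
  85 = 1·76 + 9   → row C = row A − 1·row B = (9, 1, −1)   [check: 1·85 − 1·76 = 9]
  76 = 8·9 + 4   → row D = row B − 8·row C = (4, −8, 9)   [check: −8·85 + 9·76 = 4]
  9 = 2·4 + 1   → row E = row C − 2·row D = (1, 17, −19)   [check: 17·85 − 19·76 = 1]
  4 = 4·1 + 0   → remainder 0, stop. gcd = 1 (last nonzero row E).
The gcd is 1, so 76 is invertible mod 85. The last nonzero row gives 17·85 − 19·76 = 1, so t = −19. So 76^(−1) ≡ −19 ≡ 66 (mod 85). Verify: 76 · 66 = 5016 ≡ 1 (mod 85). ✓

Final answer: 76^(−1) ≡ 66 (mod 85)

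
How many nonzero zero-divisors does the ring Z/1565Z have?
Z/1565Z has 316 nonzero zero-divisors

In Z/1565Z each nonzero element is either a unit (gcd with 1565 is 1) or a zero-divisor (gcd > 1). The number of units is φ(1565): factorise 1565 = 5 · 313, so φ(1565) = (5 − 1) · (313 − 1) = 4 · 312 = 1248. The nonzero elements number 1565 − 1 = 1564. Hence the nonzero zero-divisors number 1564 − 1248 = 316.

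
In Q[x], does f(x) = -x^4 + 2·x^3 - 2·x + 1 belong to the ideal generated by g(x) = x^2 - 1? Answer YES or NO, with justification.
In Q[x] the ideal (g) consists of all multiples of g, so f ∈ (g) iff g | f, i.e. iff the remainder of f on division by g is 0. Divide f by g (g is monic, so eliminate the leading term of the running remainder at each step):
  leading term -x^4: subtract (-x^2)·g(x) = -x^4 + x^2, leaving 2·x^3 - x^2 - 2·x + 1
  leading term 2·x^3: subtract (2·x)·g(x) = 2·x^3 - 2·x, leaving 1 - x^2
  leading term -x^2: subtract (-1)·g(x) = 1 - x^2, leaving 0
The remainder is 0, so f(x) = g(x) · h(x) with h(x) = -x^2 + 2·x - 1. Hence g | f, i.e. f ∈ (g).

Final answer: YES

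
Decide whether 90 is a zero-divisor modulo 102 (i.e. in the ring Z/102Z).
YES

gcd(90, 102) = 6 > 1, so 90 is not a unit in Z/102Z. In Z/nZ every nonzero non-unit is a zero-divisor: explicitly, take b = 102/gcd = 17 ≠ 0 (mod 102); then 90·17 = 1530 = 15·102, i.e. 90·17 ≡ 0 (mod 102). So 90 is a zero-divisor.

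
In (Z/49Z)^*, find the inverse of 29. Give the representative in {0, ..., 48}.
Apply the extended Euclidean algorithm to (49, 29), tracking rows (r, s, t) with s·49 + t·29 = r. Each division r_prev = q·r_cur + r_new produces the new row as (previous row) − q·(current row):
  row A: (49, 1, 0)   [1·49 + 0·29 = 49]
  row B: (29, 0, 1)   [0·49 + 1·29 = 29]
  49 = 1·29 + 20   → row C = row A − 1·row B = (20, 1, −1)   [check: 1·49 − 1·29 = 20]
  29 = 1·20 + 9   → row D = row B − 1·row C = (9, −1, 2)   [check: −1·49 + 2·29 = 9]
  20 = 2·9 + 2   → row E = row C − 2·row D = (2, 3, −5)   [check: 3·49 − 5·29 = 2]
  9 = 4·2 + 1   → row F = row D − 4·row E = (1, −13, 22)   [check: −13·49 + 22·29 = 1]
  2 = 2·1 + 0   → remainder 0, stop. gcd = 1 (last nonzero row F).
The gcd is 1, so 29 is invertible mod 49. The last nonzero row gives −13·49 + 22·29 = 1, so t = 22. So 29^(−1) ≡ 22 (mod 49). Verify: 29 · 22 = 638 ≡ 1 (mod 49). ✓

Final answer: 29^(−1) ≡ 22 (mod 49)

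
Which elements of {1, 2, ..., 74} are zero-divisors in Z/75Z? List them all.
An element a ∈ Z/75Z (with a ≠ 0) is a zero-divisor iff gcd(a, 75) > 1 (because a is a unit precisely when gcd(a, n) = 1, and in Z/nZ every nonzero, non-unit element is a zero-divisor). Scan a = 1, ..., 74 and keep those with gcd(a, 75) > 1:
  gcd(3, 75) = 3, gcd(5, 75) = 5, gcd(6, 75) = 3, gcd(9, 75) = 3, gcd(10, 75) = 5, gcd(12, 75) = 3, gcd(15, 75) = 15, gcd(18, 75) = 3, gcd(20, 75) = 5, gcd(21, 75) = 3, gcd(24, 75) = 3, gcd(25, 75) = 25, gcd(27, 75) = 3, gcd(30, 75) = 15, gcd(33, 75) = 3, gcd(35, 75) = 5, gcd(36, 75) = 3, gcd(39, 75) = 3, gcd(40, 75) = 5, gcd(42, 75) = 3, gcd(45, 75) = 15, gcd(48, 75) = 3, gcd(50, 75) = 25, gcd(51, 75) = 3, gcd(54, 75) = 3, gcd(55, 75) = 5, gcd(57, 75) = 3, gcd(60, 75) = 15, gcd(63, 75) = 3, gcd(65, 75) = 5, gcd(66, 75) = 3, gcd(69, 75) = 3, gcd(70, 75) = 5, gcd(72, 75) = 3.
All other a ∈ {1, ..., 74} have gcd(a, 75) = 1 and are units. So the nonzero zero-divisors are exactly the 34 values of a appearing in this scan.

Final answer: nonzero zero-divisors of Z/75Z = {3, 5, 6, 9, 10, 12, 15, 18, 20, 21, 24, 25, 27, 30, 33, 35, 36, 39, 40, 42, 45, 48, 50, 51, 54, 55, 57, 60, 63, 65, 66, 69, 70, 72}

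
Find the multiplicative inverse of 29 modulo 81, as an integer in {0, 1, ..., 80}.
29^(−1) ≡ 14 (mod 81)

Apply the extended Euclidean algorithm to (81, 29), tracking rows (r, s, t) with s·81 + t·29 = r. Each division r_prev = q·r_cur + r_new produces the new row as (previous row) − q·(current row):
  row A: (81, 1, 0)   [1·81 + 0·29 = 81]
  row B: (29, 0, 1)   [0·81 + 1·29 = 29]
  81 = 2·29 + 23   → row C = row A − 2·row B = (23, 1, −2)   [check: 1·81 − 2·29 = 23]
  29 = 1·23 + 6   → row D = row B − 1·row C = (6, −1, 3)   [check: −1·81 + 3·29 = 6]
  23 = 3·6 + 5   → row E = row C − 3·row D = (5, 4, −11)   [check: 4·81 − 11·29 = 5]
  6 = 1·5 + 1   → row F = row D − 1·row E = (1, −5, 14)   [check: −5·81 + 14·29 = 1]
  5 = 5·1 + 0   → remainder 0, stop. gcd = 1 (last nonzero row F).
The gcd is 1, so 29 is invertible mod 81. The last nonzero row gives −5·81 + 14·29 = 1, so t = 14. So 29^(−1) ≡ 14 (mod 81). Verify: 29 · 14 = 406 ≡ 1 (mod 81). ✓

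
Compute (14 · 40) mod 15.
Reduce the factors first: 40 ≡ 10 (mod 15), so 14 · 40 ≡ 14 · 10 (mod 15). 14 · 10 = 140. Dividing by 15: 140 = 9·15 + 5. So (14 · 40) mod 15 = 5.

Final answer: 5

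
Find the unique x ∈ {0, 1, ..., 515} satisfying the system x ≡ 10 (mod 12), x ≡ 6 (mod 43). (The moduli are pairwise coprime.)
x ≡ 178 (mod 516); the representative in [0, 516) is 178

The moduli 12, 43 are pairwise coprime, so by the CRT there is a unique solution mod 12·43 = 516.
Solve by successive substitution. Start with x ≡ 10 (mod 12).
  Combine with x ≡ 6 (mod 43): write x = 10 + 12·t and require 10 + 12·t ≡ 6 (mod 43), i.e. 12·t ≡ 6 − 10 ≡ 39 (mod 43). Since 12^(−1) ≡ 18 (mod 43), t ≡ 18·39 ≡ 14 (mod 43). So x ≡ 10 + 12·14 = 178 (mod 516).
Unique solution in [0, 516): x = 178.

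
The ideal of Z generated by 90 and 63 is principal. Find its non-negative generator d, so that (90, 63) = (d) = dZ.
In the PID Z, (a, b) is generated by gcd(a, b). Compute gcd(90, 63) with the extended Euclidean algorithm, tracking rows (r, s, t) with s·90 + t·63 = r:
  row A: (90, 1, 0)   [1·90 + 0·63 = 90]
  row B: (63, 0, 1)   [0·90 + 1·63 = 63]
  90 = 1·63 + 27   → row C = row A − 1·row B = (27, 1, −1)   [check: 1·90 − 1·63 = 27]
  63 = 2·27 + 9   → row D = row B − 2·row C = (9, −2, 3)   [check: −2·90 + 3·63 = 9]
  27 = 3·9 + 0   → remainder 0, stop. gcd = 9 (last nonzero row D).
So gcd(90, 63) = 9, with Bézout identity −2·90 + 3·63 = 9. Containment (⊇): the Bézout identity exhibits 9 as an element of (90, 63), giving (9) ⊆ (90, 63). Containment (⊆): since 9 | 90 and 9 | 63 (90 = 9·10, 63 = 9·7), every Z-linear combination of 90 and 63 is divisible by 9, so (90, 63) ⊆ (9). Therefore (90, 63) = (9), d = 9.

Final answer: (90, 63) = (9); d = 9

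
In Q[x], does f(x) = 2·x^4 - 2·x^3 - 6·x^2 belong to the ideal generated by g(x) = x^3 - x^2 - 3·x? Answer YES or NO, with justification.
YES

In Q[x] the ideal (g) consists of all multiples of g, so f ∈ (g) iff g | f, i.e. iff the remainder of f on division by g is 0. Divide f by g (g is monic, so eliminate the leading term of the running remainder at each step):
  leading term 2·x^4: subtract (2·x)·g(x) = 2·x^4 - 2·x^3 - 6·x^2, leaving 0
The remainder is 0, so f(x) = g(x) · h(x) with h(x) = 2·x. Hence g | f, i.e. f ∈ (g).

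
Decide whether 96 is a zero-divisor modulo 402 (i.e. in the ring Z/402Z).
gcd(96, 402) = 6 > 1, so 96 is not a unit in Z/402Z. In Z/nZ every nonzero non-unit is a zero-divisor: explicitly, take b = 402/gcd = 67 ≠ 0 (mod 402); then 96·67 = 6432 = 16·402, i.e. 96·67 ≡ 0 (mod 402). So 96 is a zero-divisor.

Final answer: YES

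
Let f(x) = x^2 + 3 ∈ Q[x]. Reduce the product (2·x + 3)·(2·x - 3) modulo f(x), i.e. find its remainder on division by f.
a · b ≡ -21 (mod f(x))

First multiply in Q[x] without reducing: a · b = 4·x^2 - 9. Now divide by f(x) = x^2 + 3, eliminating the leading term at each step:
  leading term 4·x^2: subtract (4)·f(x) = 4·x^2 + 12, leaving -21
The degree is now < 2, so this is the remainder. Hence a · b ≡ -21 in Q[x]/(f).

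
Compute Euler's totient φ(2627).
φ(2627) = 2520

φ is multiplicative, with φ(p^e) = p^e − p^(e−1). Factorise 2627 = 37 · 71. Then
  φ(2627) = (37 − 1) · (71 − 1) = 36 · 70 = 2520.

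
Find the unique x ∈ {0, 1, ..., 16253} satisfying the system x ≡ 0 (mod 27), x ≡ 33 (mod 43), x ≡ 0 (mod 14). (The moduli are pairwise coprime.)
x ≡ 9450 (mod 16254); the representative in [0, 16254) is 9450

The moduli 27, 43, 14 are pairwise coprime, so by the CRT there is a unique solution mod 27·43·14 = 16254.
Solve by successive substitution. Start with x ≡ 0 (mod 27).
  Combine with x ≡ 33 (mod 43): write x = 27·t and require 27·t ≡ 33 (mod 43). Since 27^(−1) ≡ 8 (mod 43), t ≡ 8·33 ≡ 6 (mod 43). So x ≡ 27·6 = 162 (mod 1161).
  Combine with x ≡ 0 (mod 14): write x = 162 + 1161·t and require 162 + 1161·t ≡ 0 (mod 14), i.e. 1161·t ≡ 0 − 162 ≡ 6 (mod 14). Since 1161^(−1) ≡ 13 (mod 14) (1161 ≡ 13 (mod 14)), t ≡ 13·6 ≡ 8 (mod 14). So x ≡ 162 + 1161·8 = 9450 (mod 16254).
Unique solution in [0, 16254): x = 9450.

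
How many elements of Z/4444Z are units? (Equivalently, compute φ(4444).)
An element a ∈ Z/4444Z is a unit iff gcd(a, 4444) = 1, so the number of units is φ(4444). φ is multiplicative, with φ(p^e) = p^e − p^(e−1). Factorise 4444 = 2^2 · 11 · 101. Then
  φ(4444) = (2^2 − 2^1) · (11 − 1) · (101 − 1) = 2 · 10 · 100 = 2000.

Final answer: Z/4444Z has φ(4444) = 2000 units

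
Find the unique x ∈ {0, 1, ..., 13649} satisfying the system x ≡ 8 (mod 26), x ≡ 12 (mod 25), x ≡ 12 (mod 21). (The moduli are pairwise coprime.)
x ≡ 10512 (mod 13650); the representative in [0, 13650) is 10512

The moduli 26, 25, 21 are pairwise coprime, so by the CRT there is a unique solution mod 26·25·21 = 13650.
Solve by successive substitution. Start with x ≡ 8 (mod 26).
  Combine with x ≡ 12 (mod 25): write x = 8 + 26·t and require 8 + 26·t ≡ 12 (mod 25), i.e. 26·t ≡ 12 − 8 ≡ 4 (mod 25). Since 26^(−1) ≡ 1 (mod 25) (26 ≡ 1 (mod 25)), t ≡ 1·4 ≡ 4 (mod 25). So x ≡ 8 + 26·4 = 112 (mod 650).
  Combine with x ≡ 12 (mod 21): write x = 112 + 650·t and require 112 + 650·t ≡ 12 (mod 21), i.e. 650·t ≡ 12 − 112 ≡ 5 (mod 21). Since 650^(−1) ≡ 20 (mod 21) (650 ≡ 20 (mod 21)), t ≡ 20·5 ≡ 16 (mod 21). So x ≡ 112 + 650·16 = 10512 (mod 13650).
Unique solution in [0, 13650): x = 10512.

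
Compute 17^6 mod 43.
Use repeated squaring. Binary(6) = 110. Walk through the bits of the exponent 6 left-to-right: at each bit after the leading one, square the running value, then multiply by 17 if the bit is 1 (always reducing mod 43):
  bit 1 = 1 (leading): start with 17.
  bit 2 = 1: square 17^2 = 289 ≡ 31; bit is 1, so multiply 31·17 = 527 ≡ 11 (mod 43).
  bit 3 = 0: square 11^2 = 121 ≡ 35 (mod 43).
Final value: 17^6 ≡ 35 (mod 43).

Final answer: 35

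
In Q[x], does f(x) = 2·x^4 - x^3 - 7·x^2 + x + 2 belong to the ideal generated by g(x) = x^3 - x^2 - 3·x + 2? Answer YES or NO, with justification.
YES

In Q[x] the ideal (g) consists of all multiples of g, so f ∈ (g) iff g | f, i.e. iff the remainder of f on division by g is 0. Divide f by g (g is monic, so eliminate the leading term of the running remainder at each step):
  leading term 2·x^4: subtract (2·x)·g(x) = 2·x^4 - 2·x^3 - 6·x^2 + 4·x, leaving x^3 - x^2 - 3·x + 2
  leading term x^3: subtract (1)·g(x) = x^3 - x^2 - 3·x + 2, leaving 0
The remainder is 0, so f(x) = g(x) · h(x) with h(x) = 2·x + 1. Hence g | f, i.e. f ∈ (g).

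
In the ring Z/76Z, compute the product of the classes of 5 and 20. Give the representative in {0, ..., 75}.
Both factors are already reduced mod 76. 5 · 20 = 100. Dividing by 76: 100 = 1·76 + 24. So (5 · 20) mod 76 = 24.

Final answer: 24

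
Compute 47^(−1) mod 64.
Apply the extended Euclidean algorithm to (64, 47), tracking rows (r, s, t) with s·64 + t·47 = r. Each division r_prev = q·r_cur + r_new produces the new row as (previous row) − q·(current row):
  row A: (64, 1, 0)   [1·64 + 0·47 = 64]
  row B: (47, 0, 1)   [0·64 + 1·47 = 47]
  64 = 1·47 + 17   → row C = row A − 1·row B = (17, 1, −1)   [check: 1·64 − 1·47 = 17]
  47 = 2·17 + 13   → row D = row B − 2·row C = (13, −2, 3)   [check: −2·64 + 3·47 = 13]
  17 = 1·13 + 4   → row E = row C − 1·row D = (4, 3, −4)   [check: 3·64 − 4·47 = 4]
  13 = 3·4 + 1   → row F = row D − 3·row E = (1, −11, 15)   [check: −11·64 + 15·47 = 1]
  4 = 4·1 + 0   → remainder 0, stop. gcd = 1 (last nonzero row F).
The gcd is 1, so 47 is invertible mod 64. The last nonzero row gives −11·64 + 15·47 = 1, so t = 15. So 47^(−1) ≡ 15 (mod 64). Verify: 47 · 15 = 705 ≡ 1 (mod 64). ✓

Final answer: 47^(−1) ≡ 15 (mod 64)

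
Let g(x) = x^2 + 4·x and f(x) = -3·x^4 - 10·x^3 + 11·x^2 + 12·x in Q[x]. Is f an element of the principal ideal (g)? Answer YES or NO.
YES

In Q[x] the ideal (g) consists of all multiples of g, so f ∈ (g) iff g | f, i.e. iff the remainder of f on division by g is 0. Divide f by g (g is monic, so eliminate the leading term of the running remainder at each step):
  leading term -3·x^4: subtract (-3·x^2)·g(x) = -3·x^4 - 12·x^3, leaving 2·x^3 + 11·x^2 + 12·x
  leading term 2·x^3: subtract (2·x)·g(x) = 2·x^3 + 8·x^2, leaving 3·x^2 + 12·x
  leading term 3·x^2: subtract (3)·g(x) = 3·x^2 + 12·x, leaving 0
The remainder is 0, so f(x) = g(x) · h(x) with h(x) = -3·x^2 + 2·x + 3. Hence g | f, i.e. f ∈ (g).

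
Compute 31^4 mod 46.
25

Use repeated squaring. Binary(4) = 100. Walk through the bits of the exponent 4 left-to-right: at each bit after the leading one, square the running value, then multiply by 31 if the bit is 1 (always reducing mod 46):
  bit 1 = 1 (leading): start with 31.
  bit 2 = 0: square 31^2 = 961 ≡ 41 (mod 46).
  bit 3 = 0: square 41^2 = 1681 ≡ 25 (mod 46).
Final value: 31^4 ≡ 25 (mod 46).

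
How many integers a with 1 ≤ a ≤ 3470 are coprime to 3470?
1384

The number of a ∈ {1, ..., 3470} with gcd(a, 3470) = 1 is by definition Euler's totient φ(3470). φ is multiplicative, with φ(p^e) = p^e − p^(e−1). Factorise 3470 = 2 · 5 · 347. Then
  φ(3470) = (2 − 1) · (5 − 1) · (347 − 1) = 1 · 4 · 346 = 1384.
So there are 1384 such integers.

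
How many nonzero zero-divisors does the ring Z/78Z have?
In Z/78Z each nonzero element is either a unit (gcd with 78 is 1) or a zero-divisor (gcd > 1). The number of units is φ(78): factorise 78 = 2 · 3 · 13, so φ(78) = (2 − 1) · (3 − 1) · (13 − 1) = 1 · 2 · 12 = 24. The nonzero elements number 78 − 1 = 77. Hence the nonzero zero-divisors number 77 − 24 = 53.

Final answer: Z/78Z has 53 nonzero zero-divisors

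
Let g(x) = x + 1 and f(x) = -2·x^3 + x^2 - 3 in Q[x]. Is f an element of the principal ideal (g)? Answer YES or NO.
In Q[x] the ideal (g) consists of all multiples of g, so f ∈ (g) iff g | f, i.e. iff the remainder of f on division by g is 0. Divide f by g (g is monic, so eliminate the leading term of the running remainder at each step):
  leading term -2·x^3: subtract (-2·x^2)·g(x) = -2·x^3 - 2·x^2, leaving 3·x^2 - 3
  leading term 3·x^2: subtract (3·x)·g(x) = 3·x^2 + 3·x, leaving -3·x - 3
  leading term -3·x: subtract (-3)·g(x) = -3·x - 3, leaving 0
The remainder is 0, so f(x) = g(x) · h(x) with h(x) = -2·x^2 + 3·x - 3. Hence g | f, i.e. f ∈ (g).

Final answer: YES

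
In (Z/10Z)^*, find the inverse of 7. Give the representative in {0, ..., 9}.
7^(−1) ≡ 3 (mod 10)

Apply the extended Euclidean algorithm to (10, 7), tracking rows (r, s, t) with s·10 + t·7 = r. Each division r_prev = q·r_cur + r_new produces the new row as (previous row) − q·(current row):
  row A: (10, 1, 0)   [1·10 + 0·7 = 10]
  row B: (7, 0, 1)   [0·10 + 1·7 = 7]
  10 = 1·7 + 3   → row C = row A − 1·row B = (3, 1, −1)   [check: 1·10 − 1·7 = 3]
  7 = 2·3 + 1   → row D = row B − 2·row C = (1, −2, 3)   [check: −2·10 + 3·7 = 1]
  3 = 3·1 + 0   → remainder 0, stop. gcd = 1 (last nonzero row D).
The gcd is 1, so 7 is invertible mod 10. The last nonzero row gives −2·10 + 3·7 = 1, so t = 3. So 7^(−1) ≡ 3 (mod 10). Verify: 7 · 3 = 21 ≡ 1 (mod 10). ✓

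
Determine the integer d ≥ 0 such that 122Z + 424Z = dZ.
In the PID Z, (a, b) is generated by gcd(a, b). Compute gcd(424, 122) with the extended Euclidean algorithm, tracking rows (r, s, t) with s·424 + t·122 = r:
  row A: (424, 1, 0)   [1·424 + 0·122 = 424]
  row B: (122, 0, 1)   [0·424 + 1·122 = 122]
  424 = 3·122 + 58   → row C = row A − 3·row B = (58, 1, −3)   [check: 1·424 − 3·122 = 58]
  122 = 2·58 + 6   → row D = row B − 2·row C = (6, −2, 7)   [check: −2·424 + 7·122 = 6]
  58 = 9·6 + 4   → row E = row C − 9·row D = (4, 19, −66)   [check: 19·424 − 66·122 = 4]
  6 = 1·4 + 2   → row F = row D − 1·row E = (2, −21, 73)   [check: −21·424 + 73·122 = 2]
  4 = 2·2 + 0   → remainder 0, stop. gcd = 2 (last nonzero row F).
So gcd(122, 424) = 2, with Bézout identity −21·424 + 73·122 = 2. Containment (⊇): the Bézout identity exhibits 2 as an element of (122, 424), giving (2) ⊆ (122, 424). Containment (⊆): since 2 | 122 and 2 | 424 (122 = 2·61, 424 = 2·212), every Z-linear combination of 122 and 424 is divisible by 2, so (122, 424) ⊆ (2). Therefore (122, 424) = (2), d = 2.

Final answer: (122, 424) = (2); d = 2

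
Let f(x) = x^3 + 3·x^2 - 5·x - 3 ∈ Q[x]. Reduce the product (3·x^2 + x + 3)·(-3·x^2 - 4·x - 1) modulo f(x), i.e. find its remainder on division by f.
First multiply in Q[x] without reducing: a · b = -9·x^4 - 15·x^3 - 16·x^2 - 13·x - 3. Now divide by f(x) = x^3 + 3·x^2 - 5·x - 3, eliminating the leading term at each step:
  leading term -9·x^4: subtract (-9·x)·f(x) = -9·x^4 - 27·x^3 + 45·x^2 + 27·x, leaving 12·x^3 - 61·x^2 - 40·x - 3
  leading term 12·x^3: subtract (12)·f(x) = 12·x^3 + 36·x^2 - 60·x - 36, leaving -97·x^2 + 20·x + 33
The degree is now < 3, so this is the remainder. Hence a · b ≡ -97·x^2 + 20·x + 33 in Q[x]/(f).

Final answer: a · b ≡ -97·x^2 + 20·x + 33 (mod f(x))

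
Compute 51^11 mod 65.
Use repeated squaring. Binary(11) = 1011. Walk through the bits of the exponent 11 left-to-right: at each bit after the leading one, square the running value, then multiply by 51 if the bit is 1 (always reducing mod 65):
  bit 1 = 1 (leading): start with 51.
  bit 2 = 0: square 51^2 = 2601 ≡ 1 (mod 65).
  bit 3 = 1: square 1^2 = 1; bit is 1, so multiply 1·51 = 51 (mod 65).
  bit 4 = 1: square 51^2 = 2601 ≡ 1; bit is 1, so multiply 1·51 = 51 (mod 65).
Final value: 51^11 ≡ 51 (mod 65).

Final answer: 51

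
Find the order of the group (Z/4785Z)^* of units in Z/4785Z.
|(Z/4785Z)^*| = 2240

(Z/4785Z)^* consists of the classes a with gcd(a, 4785) = 1, so its order is φ(4785). φ is multiplicative, with φ(p^e) = p^e − p^(e−1). Factorise 4785 = 3 · 5 · 11 · 29. Then
  φ(4785) = (3 − 1) · (5 − 1) · (11 − 1) · (29 − 1) = 2 · 4 · 10 · 28 = 2240.
Thus |(Z/4785Z)^*| = 2240.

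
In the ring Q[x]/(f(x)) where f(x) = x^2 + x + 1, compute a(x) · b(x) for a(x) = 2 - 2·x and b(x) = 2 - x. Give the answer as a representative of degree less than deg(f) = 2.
First multiply in Q[x] without reducing: a · b = 2·x^2 - 6·x + 4. Now divide by f(x) = x^2 + x + 1, eliminating the leading term at each step:
  leading term 2·x^2: subtract (2)·f(x) = 2·x^2 + 2·x + 2, leaving 2 - 8·x
The degree is now < 2, so this is the remainder. Hence a · b ≡ 2 - 8·x in Q[x]/(f).

Final answer: a · b ≡ 2 - 8·x (mod f(x))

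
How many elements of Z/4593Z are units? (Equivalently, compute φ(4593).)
An element a ∈ Z/4593Z is a unit iff gcd(a, 4593) = 1, so the number of units is φ(4593). φ is multiplicative, with φ(p^e) = p^e − p^(e−1). Factorise 4593 = 3 · 1531. Then
  φ(4593) = (3 − 1) · (1531 − 1) = 2 · 1530 = 3060.

Final answer: Z/4593Z has φ(4593) = 3060 units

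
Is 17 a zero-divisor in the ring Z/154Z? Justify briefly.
gcd(17, 154) = 1, so 17 is a unit in Z/154Z (it has a multiplicative inverse). A unit cannot be a zero-divisor: if 17·b ≡ 0 then multiplying both sides by 17^(−1) gives b ≡ 0. So 17 is not a zero-divisor.

Final answer: NO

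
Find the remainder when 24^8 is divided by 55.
36

Use repeated squaring. Binary(8) = 1000. Walk through the bits of the exponent 8 left-to-right: at each bit after the leading one, square the running value, then multiply by 24 if the bit is 1 (always reducing mod 55):
  bit 1 = 1 (leading): start with 24.
  bit 2 = 0: square 24^2 = 576 ≡ 26 (mod 55).
  bit 3 = 0: square 26^2 = 676 ≡ 16 (mod 55).
  bit 4 = 0: square 16^2 = 256 ≡ 36 (mod 55).
Final value: 24^8 ≡ 36 (mod 55).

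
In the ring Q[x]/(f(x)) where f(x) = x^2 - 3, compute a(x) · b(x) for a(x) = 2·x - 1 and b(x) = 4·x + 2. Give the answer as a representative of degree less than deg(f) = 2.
First multiply in Q[x] without reducing: a · b = 8·x^2 - 2. Now divide by f(x) = x^2 - 3, eliminating the leading term at each step:
  leading term 8·x^2: subtract (8)·f(x) = 8·x^2 - 24, leaving 22
The degree is now < 2, so this is the remainder. Hence a · b ≡ 22 in Q[x]/(f).

Final answer: a · b ≡ 22 (mod f(x))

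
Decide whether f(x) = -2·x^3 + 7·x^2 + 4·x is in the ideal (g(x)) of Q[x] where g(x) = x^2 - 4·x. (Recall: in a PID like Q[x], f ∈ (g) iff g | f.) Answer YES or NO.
YES

In Q[x] the ideal (g) consists of all multiples of g, so f ∈ (g) iff g | f, i.e. iff the remainder of f on division by g is 0. Divide f by g (g is monic, so eliminate the leading term of the running remainder at each step):
  leading term -2·x^3: subtract (-2·x)·g(x) = -2·x^3 + 8·x^2, leaving -x^2 + 4·x
  leading term -x^2: subtract (-1)·g(x) = -x^2 + 4·x, leaving 0
The remainder is 0, so f(x) = g(x) · h(x) with h(x) = -2·x - 1. Hence g | f, i.e. f ∈ (g).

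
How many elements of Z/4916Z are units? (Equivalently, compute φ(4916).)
Z/4916Z has φ(4916) = 2456 units

An element a ∈ Z/4916Z is a unit iff gcd(a, 4916) = 1, so the number of units is φ(4916). φ is multiplicative, with φ(p^e) = p^e − p^(e−1). Factorise 4916 = 2^2 · 1229. Then
  φ(4916) = (2^2 − 2^1) · (1229 − 1) = 2 · 1228 = 2456.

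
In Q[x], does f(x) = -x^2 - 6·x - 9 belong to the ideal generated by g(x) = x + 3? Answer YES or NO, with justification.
In Q[x] the ideal (g) consists of all multiples of g, so f ∈ (g) iff g | f, i.e. iff the remainder of f on division by g is 0. Divide f by g (g is monic, so eliminate the leading term of the running remainder at each step):
  leading term -x^2: subtract (-x)·g(x) = -x^2 - 3·x, leaving -3·x - 9
  leading term -3·x: subtract (-3)·g(x) = -3·x - 9, leaving 0
The remainder is 0, so f(x) = g(x) · h(x) with h(x) = -x - 3. Hence g | f, i.e. f ∈ (g).

Final answer: YES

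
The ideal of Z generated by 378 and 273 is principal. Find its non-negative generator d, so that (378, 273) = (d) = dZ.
In the PID Z, (a, b) is generated by gcd(a, b). Compute gcd(378, 273) with the extended Euclidean algorithm, tracking rows (r, s, t) with s·378 + t·273 = r:
  row A: (378, 1, 0)   [1·378 + 0·273 = 378]
  row B: (273, 0, 1)   [0·378 + 1·273 = 273]
  378 = 1·273 + 105   → row C = row A − 1·row B = (105, 1, −1)   [check: 1·378 − 1·273 = 105]
  273 = 2·105 + 63   → row D = row B − 2·row C = (63, −2, 3)   [check: −2·378 + 3·273 = 63]
  105 = 1·63 + 42   → row E = row C − 1·row D = (42, 3, −4)   [check: 3·378 − 4·273 = 42]
  63 = 1·42 + 21   → row F = row D − 1·row E = (21, −5, 7)   [check: −5·378 + 7·273 = 21]
  42 = 2·21 + 0   → remainder 0, stop. gcd = 21 (last nonzero row F).
So gcd(378, 273) = 21, with Bézout identity −5·378 + 7·273 = 21. Containment (⊇): the Bézout identity exhibits 21 as an element of (378, 273), giving (21) ⊆ (378, 273). Containment (⊆): since 21 | 378 and 21 | 273 (378 = 21·18, 273 = 21·13), every Z-linear combination of 378 and 273 is divisible by 21, so (378, 273) ⊆ (21). Therefore (378, 273) = (21), d = 21.

Final answer: (378, 273) = (21); d = 21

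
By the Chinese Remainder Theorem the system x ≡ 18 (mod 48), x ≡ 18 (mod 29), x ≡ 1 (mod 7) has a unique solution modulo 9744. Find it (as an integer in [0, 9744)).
x ≡ 4194 (mod 9744); the representative in [0, 9744) is 4194

The moduli 48, 29, 7 are pairwise coprime, so by the CRT there is a unique solution mod 48·29·7 = 9744.
Solve by successive substitution. Start with x ≡ 18 (mod 48).
  Combine with x ≡ 18 (mod 29): write x = 18 + 48·t and require 18 + 48·t ≡ 18 (mod 29), i.e. 48·t ≡ 18 − 18 ≡ 0 (mod 29). Since 48^(−1) ≡ 26 (mod 29) (48 ≡ 19 (mod 29)), t ≡ 26·0 ≡ 0 (mod 29). So x ≡ 18 + 48·0 = 18 (mod 1392).
  Combine with x ≡ 1 (mod 7): write x = 18 + 1392·t and require 18 + 1392·t ≡ 1 (mod 7), i.e. 1392·t ≡ 1 − 18 ≡ 4 (mod 7). Since 1392^(−1) ≡ 6 (mod 7) (1392 ≡ 6 (mod 7)), t ≡ 6·4 ≡ 3 (mod 7). So x ≡ 18 + 1392·3 = 4194 (mod 9744).
Unique solution in [0, 9744): x = 4194.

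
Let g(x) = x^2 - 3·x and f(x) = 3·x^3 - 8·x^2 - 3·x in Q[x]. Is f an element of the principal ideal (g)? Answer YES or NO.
YES

In Q[x] the ideal (g) consists of all multiples of g, so f ∈ (g) iff g | f, i.e. iff the remainder of f on division by g is 0. Divide f by g (g is monic, so eliminate the leading term of the running remainder at each step):
  leading term 3·x^3: subtract (3·x)·g(x) = 3·x^3 - 9·x^2, leaving x^2 - 3·x
  leading term x^2: subtract (1)·g(x) = x^2 - 3·x, leaving 0
The remainder is 0, so f(x) = g(x) · h(x) with h(x) = 3·x + 1. Hence g | f, i.e. f ∈ (g).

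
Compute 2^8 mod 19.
9

Use repeated squaring. Binary(8) = 1000. Walk through the bits of the exponent 8 left-to-right: at each bit after the leading one, square the running value, then multiply by 2 if the bit is 1 (always reducing mod 19):
  bit 1 = 1 (leading): start with 2.
  bit 2 = 0: square 2^2 = 4 (mod 19).
  bit 3 = 0: square 4^2 = 16 (mod 19).
  bit 4 = 0: square 16^2 = 256 ≡ 9 (mod 19).
Final value: 2^8 ≡ 9 (mod 19).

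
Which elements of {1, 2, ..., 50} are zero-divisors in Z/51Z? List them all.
An element a ∈ Z/51Z (with a ≠ 0) is a zero-divisor iff gcd(a, 51) > 1 (because a is a unit precisely when gcd(a, n) = 1, and in Z/nZ every nonzero, non-unit element is a zero-divisor). Scan a = 1, ..., 50 and keep those with gcd(a, 51) > 1:
  gcd(3, 51) = 3, gcd(6, 51) = 3, gcd(9, 51) = 3, gcd(12, 51) = 3, gcd(15, 51) = 3, gcd(17, 51) = 17, gcd(18, 51) = 3, gcd(21, 51) = 3, gcd(24, 51) = 3, gcd(27, 51) = 3, gcd(30, 51) = 3, gcd(33, 51) = 3, gcd(34, 51) = 17, gcd(36, 51) = 3, gcd(39, 51) = 3, gcd(42, 51) = 3, gcd(45, 51) = 3, gcd(48, 51) = 3.
All other a ∈ {1, ..., 50} have gcd(a, 51) = 1 and are units. So the nonzero zero-divisors are exactly the 18 values of a appearing in this scan.

Final answer: nonzero zero-divisors of Z/51Z = {3, 6, 9, 12, 15, 17, 18, 21, 24, 27, 30, 33, 34, 36, 39, 42, 45, 48}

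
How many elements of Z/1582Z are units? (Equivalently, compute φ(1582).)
Z/1582Z has φ(1582) = 672 units

An element a ∈ Z/1582Z is a unit iff gcd(a, 1582) = 1, so the number of units is φ(1582). φ is multiplicative, with φ(p^e) = p^e − p^(e−1). Factorise 1582 = 2 · 7 · 113. Then
  φ(1582) = (2 − 1) · (7 − 1) · (113 − 1) = 1 · 6 · 112 = 672.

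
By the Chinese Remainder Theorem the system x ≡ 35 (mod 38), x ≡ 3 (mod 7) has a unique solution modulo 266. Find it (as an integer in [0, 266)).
The moduli 38, 7 are pairwise coprime, so by the CRT there is a unique solution mod 38·7 = 266.
Solve by successive substitution. Start with x ≡ 35 (mod 38).
  Combine with x ≡ 3 (mod 7): write x = 35 + 38·t and require 35 + 38·t ≡ 3 (mod 7), i.e. 38·t ≡ 3 − 35 ≡ 3 (mod 7). Since 38^(−1) ≡ 5 (mod 7) (38 ≡ 3 (mod 7)), t ≡ 5·3 ≡ 1 (mod 7). So x ≡ 35 + 38·1 = 73 (mod 266).
Unique solution in [0, 266): x = 73.

Final answer: x ≡ 73 (mod 266); the representative in [0, 266) is 73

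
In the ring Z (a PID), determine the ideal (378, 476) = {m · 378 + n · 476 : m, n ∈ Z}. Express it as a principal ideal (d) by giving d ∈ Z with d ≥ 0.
(378, 476) = (14); d = 14

In the PID Z, (a, b) is generated by gcd(a, b). Compute gcd(476, 378) with the extended Euclidean algorithm, tracking rows (r, s, t) with s·476 + t·378 = r:
  row A: (476, 1, 0)   [1·476 + 0·378 = 476]
  row B: (378, 0, 1)   [0·476 + 1·378 = 378]
  476 = 1·378 + 98   → row C = row A − 1·row B = (98, 1, −1)   [check: 1·476 − 1·378 = 98]
  378 = 3·98 + 84   → row D = row B − 3·row C = (84, −3, 4)   [check: −3·476 + 4·378 = 84]
  98 = 1·84 + 14   → row E = row C − 1·row D = (14, 4, −5)   [check: 4·476 − 5·378 = 14]
  84 = 6·14 + 0   → remainder 0, stop. gcd = 14 (last nonzero row E).
So gcd(378, 476) = 14, with Bézout identity 4·476 − 5·378 = 14. Containment (⊇): the Bézout identity exhibits 14 as an element of (378, 476), giving (14) ⊆ (378, 476). Containment (⊆): since 14 | 378 and 14 | 476 (378 = 14·27, 476 = 14·34), every Z-linear combination of 378 and 476 is divisible by 14, so (378, 476) ⊆ (14). Therefore (378, 476) = (14), d = 14.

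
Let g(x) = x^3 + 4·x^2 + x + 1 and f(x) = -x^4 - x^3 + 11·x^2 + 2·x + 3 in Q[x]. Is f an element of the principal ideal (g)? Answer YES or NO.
In Q[x] the ideal (g) consists of all multiples of g, so f ∈ (g) iff g | f, i.e. iff the remainder of f on division by g is 0. Divide f by g (g is monic, so eliminate the leading term of the running remainder at each step):
  leading term -x^4: subtract (-x)·g(x) = -x^4 - 4·x^3 - x^2 - x, leaving 3·x^3 + 12·x^2 + 3·x + 3
  leading term 3·x^3: subtract (3)·g(x) = 3·x^3 + 12·x^2 + 3·x + 3, leaving 0
The remainder is 0, so f(x) = g(x) · h(x) with h(x) = 3 - x. Hence g | f, i.e. f ∈ (g).

Final answer: YES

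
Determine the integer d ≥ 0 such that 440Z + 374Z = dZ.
(440, 374) = (22); d = 22

In the PID Z, (a, b) is generated by gcd(a, b). Compute gcd(440, 374) with the extended Euclidean algorithm, tracking rows (r, s, t) with s·440 + t·374 = r:
  row A: (440, 1, 0)   [1·440 + 0·374 = 440]
  row B: (374, 0, 1)   [0·440 + 1·374 = 374]
  440 = 1·374 + 66   → row C = row A − 1·row B = (66, 1, −1)   [check: 1·440 − 1·374 = 66]
  374 = 5·66 + 44   → row D = row B − 5·row C = (44, −5, 6)   [check: −5·440 + 6·374 = 44]
  66 = 1·44 + 22   → row E = row C − 1·row D = (22, 6, −7)   [check: 6·440 − 7·374 = 22]
  44 = 2·22 + 0   → remainder 0, stop. gcd = 22 (last nonzero row E).
So gcd(440, 374) = 22, with Bézout identity 6·440 − 7·374 = 22. Containment (⊇): the Bézout identity exhibits 22 as an element of (440, 374), giving (22) ⊆ (440, 374). Containment (⊆): since 22 | 440 and 22 | 374 (440 = 22·20, 374 = 22·17), every Z-linear combination of 440 and 374 is divisible by 22, so (440, 374) ⊆ (22). Therefore (440, 374) = (22), d = 22.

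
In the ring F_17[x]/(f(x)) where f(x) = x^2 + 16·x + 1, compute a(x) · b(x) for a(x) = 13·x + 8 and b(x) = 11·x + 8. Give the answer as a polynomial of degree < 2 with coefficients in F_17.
Multiply as integer polynomials: a · b = 143·x^2 + 192·x + 64. Reducing coefficients mod 17: a · b ≡ 7·x^2 + 5·x + 13. Now divide by f(x) = x^2 + 16·x + 1 in F_17[x], eliminating the leading term at each step:
  leading term 7·x^2: subtract (7)·f(x) = 7·x^2 + 10·x + 7, leaving 12·x + 6 (coefficients mod 17)
The degree is now < 2, so this is the remainder. Hence a · b ≡ 12·x + 6 in F_17[x]/(f).

Final answer: a · b ≡ 12·x + 6 (mod f(x))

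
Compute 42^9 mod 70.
42

Use repeated squaring. Binary(9) = 1001. Walk through the bits of the exponent 9 left-to-right: at each bit after the leading one, square the running value, then multiply by 42 if the bit is 1 (always reducing mod 70):
  bit 1 = 1 (leading): start with 42.
  bit 2 = 0: square 42^2 = 1764 ≡ 14 (mod 70).
  bit 3 = 0: square 14^2 = 196 ≡ 56 (mod 70).
  bit 4 = 1: square 56^2 = 3136 ≡ 56; bit is 1, so multiply 56·42 = 2352 ≡ 42 (mod 70).
Final value: 42^9 ≡ 42 (mod 70).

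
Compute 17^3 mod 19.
11

Use repeated squaring. Binary(3) = 11. Walk through the bits of the exponent 3 left-to-right: at each bit after the leading one, square the running value, then multiply by 17 if the bit is 1 (always reducing mod 19):
  bit 1 = 1 (leading): start with 17.
  bit 2 = 1: square 17^2 = 289 ≡ 4; bit is 1, so multiply 4·17 = 68 ≡ 11 (mod 19).
Final value: 17^3 ≡ 11 (mod 19).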